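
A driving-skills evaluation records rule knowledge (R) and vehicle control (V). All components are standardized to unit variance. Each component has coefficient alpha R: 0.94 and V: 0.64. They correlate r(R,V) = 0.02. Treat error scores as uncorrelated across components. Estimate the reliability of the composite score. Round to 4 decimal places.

0.7941

Var(R+V) = 2 + 2·[0.02] = 2 + 0.04 = 2.04.
Because errors are independent across components, Cov(Tᵢ,Tⱼ) = Cov(Xᵢ,Xⱼ); the off-diagonal part of the true-score variance is the same as above.
True-score variance = [0.94 + 0.64] + 0.04 = 1.58 + 0.04 = 1.62.
Reliability = 1.62 / 2.04 = 0.7941.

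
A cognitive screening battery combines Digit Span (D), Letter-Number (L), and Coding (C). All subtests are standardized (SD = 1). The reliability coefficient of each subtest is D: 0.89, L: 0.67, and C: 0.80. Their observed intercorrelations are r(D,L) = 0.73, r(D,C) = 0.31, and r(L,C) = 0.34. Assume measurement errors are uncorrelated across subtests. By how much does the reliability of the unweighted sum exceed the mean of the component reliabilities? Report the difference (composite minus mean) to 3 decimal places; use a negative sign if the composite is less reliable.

0.102

Var(sum) = 3 + 2.76 = 5.76; true-score variance = 2.36 + 2.76 = 5.12; composite reliability = 0.8889.
Mean component reliability = 0.7867.
Difference = 0.8889 − 0.7867 = 0.102.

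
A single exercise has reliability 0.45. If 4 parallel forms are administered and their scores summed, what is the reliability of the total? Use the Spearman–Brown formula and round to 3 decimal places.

ρ_k = kρ / (1 + (k−1)ρ) = 4·0.45 / (1 + 3·0.45) = 1.800 / 2.350 = 0.766.

0.766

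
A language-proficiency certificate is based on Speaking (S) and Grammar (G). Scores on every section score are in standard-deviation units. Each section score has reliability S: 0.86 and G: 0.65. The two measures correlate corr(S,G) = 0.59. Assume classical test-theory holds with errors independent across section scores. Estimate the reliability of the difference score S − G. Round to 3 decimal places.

Var(S−G) = 1 + 1 − 2·0.59 = 2 − 1.18 = 0.82.
With uncorrelated errors the cross-covariances are all true-score covariance, so they carry over unchanged; only the diagonal terms shrink to ρᵢσᵢ².
True-score variance = [0.86 + 0.65] − 1.18 = 1.51 − 1.18 = 0.33.
Reliability = 0.33 / 0.82 = 0.402.

0.402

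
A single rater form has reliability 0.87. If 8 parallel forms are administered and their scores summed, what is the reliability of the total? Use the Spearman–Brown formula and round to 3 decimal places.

0.982

ρ_k = kρ / (1 + (k−1)ρ) = 8·0.87 / (1 + 7·0.87) = 6.960 / 7.090 = 0.982.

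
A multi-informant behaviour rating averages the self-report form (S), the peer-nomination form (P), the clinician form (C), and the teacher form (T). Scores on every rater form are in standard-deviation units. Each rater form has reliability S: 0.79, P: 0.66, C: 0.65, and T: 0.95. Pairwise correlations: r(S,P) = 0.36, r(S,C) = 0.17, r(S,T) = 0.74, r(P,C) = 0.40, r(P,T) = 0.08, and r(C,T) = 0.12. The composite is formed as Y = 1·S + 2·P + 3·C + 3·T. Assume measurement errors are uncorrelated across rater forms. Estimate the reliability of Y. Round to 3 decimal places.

Var(Y) = 1 + 2² + 3² + 3² + 2·[2·0.36 + 3·0.17 + 3·0.74 + 6·0.40 + 6·0.08 + 9·0.12] = 23 + 14.82 = 37.82.
With uncorrelated errors the cross-covariances are all true-score covariance, so they carry over unchanged; only the diagonal terms shrink to ρᵢσᵢ².
True-score variance = [0.79 + 2²·0.66 + 3²·0.65 + 3²·0.95] + 14.82 = 17.83 + 14.82 = 32.65.
Reliability = 32.65 / 37.82 = 0.863.

0.863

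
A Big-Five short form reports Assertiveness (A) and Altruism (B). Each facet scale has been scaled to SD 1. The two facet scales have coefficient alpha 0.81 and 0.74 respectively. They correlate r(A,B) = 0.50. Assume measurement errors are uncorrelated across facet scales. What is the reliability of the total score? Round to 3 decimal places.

Var(A+B) = 2 + 2·[0.50] = 2 + 1 = 3.
Under uncorrelated errors the observed covariances equal the true-score covariances, so only the own-variance terms attenuate.
True-score variance = [0.81 + 0.74] + 1 = 1.55 + 1 = 2.55.
Reliability = 2.55 / 3 = 0.850.

0.850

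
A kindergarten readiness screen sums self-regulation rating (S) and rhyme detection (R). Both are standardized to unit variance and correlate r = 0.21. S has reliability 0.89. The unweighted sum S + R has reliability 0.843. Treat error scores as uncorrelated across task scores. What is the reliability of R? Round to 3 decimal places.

0.730

Var(S+R) = 2 + 2·0.21 = 2.420.
True-score variance = ρ_S + ρ_R + 2·0.21, so 0.843 = (0.89 + ρ_R + 0.42) / 2.420.
ρ_R = 0.843·2.420 − 0.89 − 0.42 = 0.730.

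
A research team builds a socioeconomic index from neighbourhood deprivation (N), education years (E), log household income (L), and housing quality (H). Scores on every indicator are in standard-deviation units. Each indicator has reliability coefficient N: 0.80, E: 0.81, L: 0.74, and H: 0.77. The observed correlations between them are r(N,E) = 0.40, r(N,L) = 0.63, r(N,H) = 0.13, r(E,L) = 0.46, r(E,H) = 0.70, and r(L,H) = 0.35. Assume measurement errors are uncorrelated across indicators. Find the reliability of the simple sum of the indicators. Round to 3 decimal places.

0.906

Var(N+E+L+H) = 4 + 2·[0.40 + 0.63 + 0.13 + 0.46 + 0.70 + 0.35] = 4 + 5.34 = 9.34.
Because errors are independent across components, Cov(Tᵢ,Tⱼ) = Cov(Xᵢ,Xⱼ); the off-diagonal part of the true-score variance is the same as above.
True-score variance = [0.80 + 0.81 + 0.74 + 0.77] + 5.34 = 3.12 + 5.34 = 8.46.
Reliability = 8.46 / 9.34 = 0.906.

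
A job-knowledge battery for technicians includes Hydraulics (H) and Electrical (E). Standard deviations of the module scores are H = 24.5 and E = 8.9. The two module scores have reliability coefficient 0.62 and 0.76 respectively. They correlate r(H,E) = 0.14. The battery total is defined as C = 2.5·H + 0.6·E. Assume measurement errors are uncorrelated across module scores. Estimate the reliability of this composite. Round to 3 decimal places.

Var(C) = 2.5²·24.5² + 0.6²·8.9² + 2·[1.5·24.5·8.9·0.14] = 3780.08 + 91.581 = 3871.66.
Because errors are independent across components, Cov(Tᵢ,Tⱼ) = Cov(Xᵢ,Xⱼ); the off-diagonal part of the true-score variance is the same as above.
True-score variance = [2.5²·24.5²·0.62 + 0.6²·8.9²·0.76] + 91.581 = 2347.64 + 91.581 = 2439.22.
Reliability = 2439.22 / 3871.66 = 0.630.

0.630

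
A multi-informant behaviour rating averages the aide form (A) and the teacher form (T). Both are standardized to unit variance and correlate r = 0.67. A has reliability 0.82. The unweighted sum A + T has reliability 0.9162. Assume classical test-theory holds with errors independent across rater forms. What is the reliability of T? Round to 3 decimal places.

Var(A+T) = 2 + 2·0.67 = 3.340.
True-score variance = ρ_A + ρ_T + 2·0.67, so 0.9162 = (0.82 + ρ_T + 1.34) / 3.340.
ρ_T = 0.9162·3.340 − 0.82 − 1.34 = 0.900.

0.900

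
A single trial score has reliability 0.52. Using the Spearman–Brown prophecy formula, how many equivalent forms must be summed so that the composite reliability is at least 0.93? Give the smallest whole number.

13

k ≥ ρ*(1−ρ₁)/(ρ₁(1−ρ*)) = 0.93·0.48 / (0.52·0.07) = 12.264.
Smallest integer k = 13.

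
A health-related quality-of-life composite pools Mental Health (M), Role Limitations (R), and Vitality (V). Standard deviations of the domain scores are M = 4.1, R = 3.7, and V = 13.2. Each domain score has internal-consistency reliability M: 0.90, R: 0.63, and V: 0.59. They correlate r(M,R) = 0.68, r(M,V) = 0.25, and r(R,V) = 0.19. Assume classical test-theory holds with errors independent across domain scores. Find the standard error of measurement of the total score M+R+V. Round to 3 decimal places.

8.842

Var(total) = 204.74 + 66.2504 = 270.99.
True-score variance = 126.555 + 66.2504 = 192.806, so reliability = 0.7115.
Error variance = 270.99 − 192.806 = 78.1847; SEM = √78.1847 = 8.842.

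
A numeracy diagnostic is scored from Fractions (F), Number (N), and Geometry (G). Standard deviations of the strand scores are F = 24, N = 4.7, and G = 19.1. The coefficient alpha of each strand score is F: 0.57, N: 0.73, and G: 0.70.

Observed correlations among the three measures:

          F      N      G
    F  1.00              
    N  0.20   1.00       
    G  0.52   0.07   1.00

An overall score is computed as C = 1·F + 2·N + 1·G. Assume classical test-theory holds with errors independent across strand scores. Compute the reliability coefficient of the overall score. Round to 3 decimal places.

0.765

Var(C) = 24² + 2²·4.7² + 19.1² + 2·[2·24·4.7·0.20 + 24·19.1·0.52 + 2·4.7·19.1·0.07] = 1029.17 + 592.112 = 1621.28.
Because errors are independent across components, Cov(Tᵢ,Tⱼ) = Cov(Xᵢ,Xⱼ); the off-diagonal part of the true-score variance is the same as above.
True-score variance = [24²·0.57 + 2²·4.7²·0.73 + 19.1²·0.70] + 592.112 = 648.19 + 592.112 = 1240.3.
Reliability = 1240.3 / 1621.28 = 0.765.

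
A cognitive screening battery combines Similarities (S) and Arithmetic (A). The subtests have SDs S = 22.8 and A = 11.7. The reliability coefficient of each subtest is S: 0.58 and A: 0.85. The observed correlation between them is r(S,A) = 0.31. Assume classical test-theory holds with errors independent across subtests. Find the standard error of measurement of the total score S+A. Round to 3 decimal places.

15.455

Var(total) = 656.73 + 165.391 = 822.121.
True-score variance = 417.864 + 165.391 = 583.255, so reliability = 0.7095.
Error variance = 822.121 − 583.255 = 238.866; SEM = √238.866 = 15.455.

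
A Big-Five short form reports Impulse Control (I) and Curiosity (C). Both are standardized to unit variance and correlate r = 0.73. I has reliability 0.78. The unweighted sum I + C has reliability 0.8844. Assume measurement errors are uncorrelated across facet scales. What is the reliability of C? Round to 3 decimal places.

Var(I+C) = 2 + 2·0.73 = 3.460.
True-score variance = ρ_I + ρ_C + 2·0.73, so 0.8844 = (0.78 + ρ_C + 1.46) / 3.460.
ρ_C = 0.8844·3.460 − 0.78 − 1.46 = 0.820.

0.820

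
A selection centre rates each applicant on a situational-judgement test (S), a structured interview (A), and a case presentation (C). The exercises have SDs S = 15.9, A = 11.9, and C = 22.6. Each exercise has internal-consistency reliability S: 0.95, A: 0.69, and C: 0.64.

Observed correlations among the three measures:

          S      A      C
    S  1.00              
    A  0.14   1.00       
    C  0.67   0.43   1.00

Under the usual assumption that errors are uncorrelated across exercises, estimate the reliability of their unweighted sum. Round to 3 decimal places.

Var(S+A+C) = 15.9² + 11.9² + 22.6² + 2·[15.9·11.9·0.14 + 15.9·22.6·0.67 + 11.9·22.6·0.43] = 905.18 + 765.783 = 1670.96.
With uncorrelated errors the cross-covariances are all true-score covariance, so they carry over unchanged; only the diagonal terms shrink to ρᵢσᵢ².
True-score variance = [15.9²·0.95 + 11.9²·0.69 + 22.6²·0.64] + 765.783 = 664.767 + 765.783 = 1430.55.
Reliability = 1430.55 / 1670.96 = 0.856.

0.856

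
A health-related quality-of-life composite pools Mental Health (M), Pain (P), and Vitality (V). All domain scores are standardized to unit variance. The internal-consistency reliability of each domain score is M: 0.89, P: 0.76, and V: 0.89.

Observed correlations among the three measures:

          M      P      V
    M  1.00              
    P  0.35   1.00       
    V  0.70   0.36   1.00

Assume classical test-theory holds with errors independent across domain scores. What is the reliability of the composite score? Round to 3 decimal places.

Var(M+P+V) = 3 + 2·[0.35 + 0.70 + 0.36] = 3 + 2.82 = 5.82.
With uncorrelated errors the cross-covariances are all true-score covariance, so they carry over unchanged; only the diagonal terms shrink to ρᵢσᵢ².
True-score variance = [0.89 + 0.76 + 0.89] + 2.82 = 2.54 + 2.82 = 5.36.
Reliability = 5.36 / 5.82 = 0.921.

0.921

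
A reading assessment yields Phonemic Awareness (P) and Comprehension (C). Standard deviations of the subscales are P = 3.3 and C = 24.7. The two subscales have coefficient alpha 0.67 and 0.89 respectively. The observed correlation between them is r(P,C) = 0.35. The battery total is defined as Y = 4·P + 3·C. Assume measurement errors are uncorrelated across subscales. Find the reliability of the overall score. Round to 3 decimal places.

Var(Y) = 4²·3.3² + 3²·24.7² + 2·[12·3.3·24.7·0.35] = 5665.05 + 684.684 = 6349.73.
With uncorrelated errors the cross-covariances are all true-score covariance, so they carry over unchanged; only the diagonal terms shrink to ρᵢσᵢ².
True-score variance = [4²·3.3²·0.67 + 3²·24.7²·0.89] + 684.684 = 5003.56 + 684.684 = 5688.25.
Reliability = 5688.25 / 6349.73 = 0.896.

0.896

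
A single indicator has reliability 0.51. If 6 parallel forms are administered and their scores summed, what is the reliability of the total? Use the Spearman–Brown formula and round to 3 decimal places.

ρ_k = kρ / (1 + (k−1)ρ) = 6·0.51 / (1 + 5·0.51) = 3.060 / 3.550 = 0.862.

0.862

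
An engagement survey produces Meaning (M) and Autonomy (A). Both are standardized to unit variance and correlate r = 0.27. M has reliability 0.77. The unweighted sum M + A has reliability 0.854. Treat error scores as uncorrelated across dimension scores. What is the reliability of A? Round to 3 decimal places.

Var(M+A) = 2 + 2·0.27 = 2.540.
True-score variance = ρ_M + ρ_A + 2·0.27, so 0.854 = (0.77 + ρ_A + 0.54) / 2.540.
ρ_A = 0.854·2.540 − 0.77 − 0.54 = 0.859.

0.859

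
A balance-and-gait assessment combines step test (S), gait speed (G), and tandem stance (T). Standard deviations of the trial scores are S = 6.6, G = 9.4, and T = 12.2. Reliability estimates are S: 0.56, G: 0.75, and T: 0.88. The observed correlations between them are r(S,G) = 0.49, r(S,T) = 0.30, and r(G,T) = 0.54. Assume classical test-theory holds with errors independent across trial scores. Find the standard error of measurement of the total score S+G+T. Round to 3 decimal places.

Var(total) = 280.76 + 232.966 = 513.726.
True-score variance = 221.643 + 232.966 = 454.608, so reliability = 0.8849.
Error variance = 513.726 − 454.608 = 59.1172; SEM = √59.1172 = 7.689.

7.689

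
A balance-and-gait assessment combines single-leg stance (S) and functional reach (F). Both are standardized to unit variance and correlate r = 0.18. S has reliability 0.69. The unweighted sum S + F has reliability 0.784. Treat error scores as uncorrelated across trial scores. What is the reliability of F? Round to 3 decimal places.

Var(S+F) = 2 + 2·0.18 = 2.360.
True-score variance = ρ_S + ρ_F + 2·0.18, so 0.784 = (0.69 + ρ_F + 0.36) / 2.360.
ρ_F = 0.784·2.360 − 0.69 − 0.36 = 0.800.

0.800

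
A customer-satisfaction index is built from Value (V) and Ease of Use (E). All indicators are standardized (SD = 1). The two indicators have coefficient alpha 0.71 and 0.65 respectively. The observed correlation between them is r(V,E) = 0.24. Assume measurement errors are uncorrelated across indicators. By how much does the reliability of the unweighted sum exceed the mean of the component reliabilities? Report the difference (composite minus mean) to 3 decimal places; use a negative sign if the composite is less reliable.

Var(sum) = 2 + 0.48 = 2.48; true-score variance = 1.36 + 0.48 = 1.84; composite reliability = 0.7419.
Mean component reliability = 0.6800.
Difference = 0.7419 − 0.6800 = 0.062.

0.062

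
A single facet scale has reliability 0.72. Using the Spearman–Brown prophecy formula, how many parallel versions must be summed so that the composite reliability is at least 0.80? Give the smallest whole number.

2

k ≥ ρ*(1−ρ₁)/(ρ₁(1−ρ*)) = 0.80·0.28 / (0.72·0.20) = 1.556.
Smallest integer k = 2.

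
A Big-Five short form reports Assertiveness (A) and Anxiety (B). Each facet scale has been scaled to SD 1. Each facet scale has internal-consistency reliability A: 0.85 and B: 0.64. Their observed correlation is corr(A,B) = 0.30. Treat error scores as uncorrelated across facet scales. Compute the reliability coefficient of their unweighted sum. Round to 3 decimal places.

0.804

Var(A+B) = 2 + 2·[0.30] = 2 + 0.6 = 2.6.
Because errors are independent across components, Cov(Tᵢ,Tⱼ) = Cov(Xᵢ,Xⱼ); the off-diagonal part of the true-score variance is the same as above.
True-score variance = [0.85 + 0.64] + 0.6 = 1.49 + 0.6 = 2.09.
Reliability = 2.09 / 2.6 = 0.804.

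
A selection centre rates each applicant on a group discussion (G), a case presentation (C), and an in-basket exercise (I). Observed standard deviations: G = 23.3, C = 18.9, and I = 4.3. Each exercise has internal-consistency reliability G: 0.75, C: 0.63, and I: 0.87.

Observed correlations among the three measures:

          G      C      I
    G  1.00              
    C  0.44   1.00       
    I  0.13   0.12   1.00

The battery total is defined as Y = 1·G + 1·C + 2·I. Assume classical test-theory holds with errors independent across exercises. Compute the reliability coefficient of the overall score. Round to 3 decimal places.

0.809

Var(Y) = 23.3² + 18.9² + 2²·4.3² + 2·[23.3·18.9·0.44 + 2·23.3·4.3·0.13 + 2·18.9·4.3·0.12] = 974.06 + 478.634 = 1452.69.
Under uncorrelated errors the observed covariances equal the true-score covariances, so only the own-variance terms attenuate.
True-score variance = [23.3²·0.75 + 18.9²·0.63 + 2²·4.3²·0.87] + 478.634 = 696.555 + 478.634 = 1175.19.
Reliability = 1175.19 / 1452.69 = 0.809.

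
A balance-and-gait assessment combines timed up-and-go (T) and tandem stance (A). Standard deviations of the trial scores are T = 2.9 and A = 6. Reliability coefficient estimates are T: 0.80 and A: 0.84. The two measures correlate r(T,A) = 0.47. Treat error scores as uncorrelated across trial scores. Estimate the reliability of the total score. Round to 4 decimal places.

Var(T+A) = 2.9² + 6² + 2·[2.9·6·0.47] = 44.41 + 16.356 = 60.766.
Under uncorrelated errors the observed covariances equal the true-score covariances, so only the own-variance terms attenuate.
True-score variance = [2.9²·0.80 + 6²·0.84] + 16.356 = 36.968 + 16.356 = 53.324.
Reliability = 53.324 / 60.766 = 0.8775.

0.8775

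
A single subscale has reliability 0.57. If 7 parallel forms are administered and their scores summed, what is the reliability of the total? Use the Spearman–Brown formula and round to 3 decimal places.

ρ_k = kρ / (1 + (k−1)ρ) = 7·0.57 / (1 + 6·0.57) = 3.990 / 4.420 = 0.903.

0.903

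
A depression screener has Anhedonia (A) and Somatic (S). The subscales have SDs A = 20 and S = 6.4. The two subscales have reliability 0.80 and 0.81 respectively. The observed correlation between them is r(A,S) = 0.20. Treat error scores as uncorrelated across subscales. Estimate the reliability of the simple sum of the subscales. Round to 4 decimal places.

0.8216

Var(A+S) = 20² + 6.4² + 2·[20·6.4·0.20] = 440.96 + 51.2 = 492.16.
With uncorrelated errors the cross-covariances are all true-score covariance, so they carry over unchanged; only the diagonal terms shrink to ρᵢσᵢ².
True-score variance = [20²·0.80 + 6.4²·0.81] + 51.2 = 353.178 + 51.2 = 404.378.
Reliability = 404.378 / 492.16 = 0.8216.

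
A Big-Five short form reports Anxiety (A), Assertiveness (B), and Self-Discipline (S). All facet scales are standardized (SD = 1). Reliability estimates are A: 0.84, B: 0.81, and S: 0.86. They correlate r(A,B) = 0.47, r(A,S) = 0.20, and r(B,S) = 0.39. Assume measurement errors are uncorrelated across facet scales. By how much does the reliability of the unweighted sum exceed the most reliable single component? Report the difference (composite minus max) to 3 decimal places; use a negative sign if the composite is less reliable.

Var(sum) = 3 + 2.12 = 5.12; true-score variance = 2.51 + 2.12 = 4.63; composite reliability = 0.9043.
Max component reliability = 0.8600.
Difference = 0.9043 − 0.8600 = 0.044.

0.044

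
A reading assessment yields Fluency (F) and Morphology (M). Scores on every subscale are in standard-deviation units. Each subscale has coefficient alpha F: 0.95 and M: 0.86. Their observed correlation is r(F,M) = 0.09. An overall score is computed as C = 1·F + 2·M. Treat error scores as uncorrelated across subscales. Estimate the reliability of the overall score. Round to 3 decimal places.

Var(C) = 1 + 2² + 2·[2·0.09] = 5 + 0.36 = 5.36.
With uncorrelated errors the cross-covariances are all true-score covariance, so they carry over unchanged; only the diagonal terms shrink to ρᵢσᵢ².
True-score variance = [0.95 + 2²·0.86] + 0.36 = 4.39 + 0.36 = 4.75.
Reliability = 4.75 / 5.36 = 0.886.

0.886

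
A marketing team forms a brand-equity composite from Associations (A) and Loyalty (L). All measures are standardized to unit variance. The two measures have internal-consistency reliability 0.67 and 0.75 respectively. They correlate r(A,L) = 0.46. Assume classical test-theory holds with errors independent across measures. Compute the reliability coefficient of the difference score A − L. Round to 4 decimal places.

0.4630

Var(A−L) = 1 + 1 − 2·0.46 = 2 − 0.92 = 1.08.
Under uncorrelated errors the observed covariances equal the true-score covariances, so only the own-variance terms attenuate.
True-score variance = [0.67 + 0.75] − 0.92 = 1.42 − 0.92 = 0.5.
Reliability = 0.5 / 1.08 = 0.4630.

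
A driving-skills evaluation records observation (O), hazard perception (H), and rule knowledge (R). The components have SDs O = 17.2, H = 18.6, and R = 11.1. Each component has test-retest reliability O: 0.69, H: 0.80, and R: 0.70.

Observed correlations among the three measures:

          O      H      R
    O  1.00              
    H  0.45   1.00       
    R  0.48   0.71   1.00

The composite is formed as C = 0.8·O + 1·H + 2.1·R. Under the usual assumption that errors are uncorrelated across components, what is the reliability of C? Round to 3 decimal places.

0.870

Var(C) = 0.8²·17.2² + 18.6² + 2.1²·11.1² + 2·[0.8·17.2·18.6·0.45 + 1.68·17.2·11.1·0.48 + 2.1·18.6·11.1·0.71] = 1078.65 + 1153.92 = 2232.58.
Under uncorrelated errors the observed covariances equal the true-score covariances, so only the own-variance terms attenuate.
True-score variance = [0.8²·17.2²·0.69 + 18.6²·0.80 + 2.1²·11.1²·0.70] + 1153.92 = 787.76 + 1153.92 = 1941.68.
Reliability = 1941.68 / 2232.58 = 0.870.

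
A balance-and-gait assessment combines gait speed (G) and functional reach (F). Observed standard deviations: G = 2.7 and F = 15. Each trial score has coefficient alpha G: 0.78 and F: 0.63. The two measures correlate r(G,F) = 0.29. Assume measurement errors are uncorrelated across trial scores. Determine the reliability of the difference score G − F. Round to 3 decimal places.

Var(G−F) = 2.7² + 15² − 2·2.7·15·0.29 = 232.29 − 23.49 = 208.8.
Because errors are independent across components, Cov(Tᵢ,Tⱼ) = Cov(Xᵢ,Xⱼ); the off-diagonal part of the true-score variance is the same as above.
True-score variance = [2.7²·0.78 + 15²·0.63] − 23.49 = 147.436 − 23.49 = 123.946.
Reliability = 123.946 / 208.8 = 0.594.

0.594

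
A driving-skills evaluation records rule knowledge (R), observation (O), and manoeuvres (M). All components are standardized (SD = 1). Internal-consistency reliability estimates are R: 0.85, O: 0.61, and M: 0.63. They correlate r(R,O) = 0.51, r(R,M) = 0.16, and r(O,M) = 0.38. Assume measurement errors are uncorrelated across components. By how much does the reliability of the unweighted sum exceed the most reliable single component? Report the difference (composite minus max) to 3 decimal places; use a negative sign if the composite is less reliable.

-0.028

Var(sum) = 3 + 2.1 = 5.1; true-score variance = 2.09 + 2.1 = 4.19; composite reliability = 0.8216.
Max component reliability = 0.8500.
Difference = 0.8216 − 0.8500 = -0.028.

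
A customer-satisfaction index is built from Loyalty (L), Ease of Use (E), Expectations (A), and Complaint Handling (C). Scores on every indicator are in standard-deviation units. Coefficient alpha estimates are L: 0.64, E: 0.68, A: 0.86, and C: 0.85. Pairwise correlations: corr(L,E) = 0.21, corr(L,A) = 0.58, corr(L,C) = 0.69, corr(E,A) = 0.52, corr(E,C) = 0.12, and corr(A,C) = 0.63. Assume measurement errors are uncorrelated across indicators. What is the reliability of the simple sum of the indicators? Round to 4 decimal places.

0.8979

Var(L+E+A+C) = 4 + 2·[0.21 + 0.58 + 0.69 + 0.52 + 0.12 + 0.63] = 4 + 5.5 = 9.5.
With uncorrelated errors the cross-covariances are all true-score covariance, so they carry over unchanged; only the diagonal terms shrink to ρᵢσᵢ².
True-score variance = [0.64 + 0.68 + 0.86 + 0.85] + 5.5 = 3.03 + 5.5 = 8.53.
Reliability = 8.53 / 9.5 = 0.8979.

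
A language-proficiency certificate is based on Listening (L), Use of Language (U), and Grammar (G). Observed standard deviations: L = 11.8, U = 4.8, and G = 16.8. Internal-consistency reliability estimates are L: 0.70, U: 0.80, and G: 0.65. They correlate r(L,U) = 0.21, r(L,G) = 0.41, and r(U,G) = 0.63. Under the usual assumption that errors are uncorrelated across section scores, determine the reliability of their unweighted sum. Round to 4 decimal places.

0.8018

Var(L+U+G) = 11.8² + 4.8² + 16.8² + 2·[11.8·4.8·0.21 + 11.8·16.8·0.41 + 4.8·16.8·0.63] = 444.52 + 287.952 = 732.472.
With uncorrelated errors the cross-covariances are all true-score covariance, so they carry over unchanged; only the diagonal terms shrink to ρᵢσᵢ².
True-score variance = [11.8²·0.70 + 4.8²·0.80 + 16.8²·0.65] + 287.952 = 299.356 + 287.952 = 587.308.
Reliability = 587.308 / 732.472 = 0.8018.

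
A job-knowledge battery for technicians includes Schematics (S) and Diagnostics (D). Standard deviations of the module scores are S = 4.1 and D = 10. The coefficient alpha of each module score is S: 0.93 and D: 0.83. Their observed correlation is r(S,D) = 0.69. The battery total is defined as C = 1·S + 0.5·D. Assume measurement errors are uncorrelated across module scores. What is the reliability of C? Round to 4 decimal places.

Var(C) = 4.1² + 0.5²·10² + 2·[0.5·4.1·10·0.69] = 41.81 + 28.29 = 70.1.
With uncorrelated errors the cross-covariances are all true-score covariance, so they carry over unchanged; only the diagonal terms shrink to ρᵢσᵢ².
True-score variance = [4.1²·0.93 + 0.5²·10²·0.83] + 28.29 = 36.3833 + 28.29 = 64.6733.
Reliability = 64.6733 / 70.1 = 0.9226.

0.9226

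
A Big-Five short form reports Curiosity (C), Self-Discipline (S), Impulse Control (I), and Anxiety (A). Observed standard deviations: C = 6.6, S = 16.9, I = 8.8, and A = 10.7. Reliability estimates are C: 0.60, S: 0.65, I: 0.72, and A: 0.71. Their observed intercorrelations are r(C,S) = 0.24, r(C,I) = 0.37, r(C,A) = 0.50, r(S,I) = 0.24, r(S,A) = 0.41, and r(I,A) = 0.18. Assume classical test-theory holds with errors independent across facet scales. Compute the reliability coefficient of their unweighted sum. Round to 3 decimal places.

0.817

Var(C+S+I+A) = 6.6² + 16.9² + 8.8² + 10.7² + 2·[6.6·16.9·0.24 + 6.6·8.8·0.37 + 6.6·10.7·0.50 + 16.9·8.8·0.24 + 16.9·10.7·0.41 + 8.8·10.7·0.18] = 521.1 + 420.702 = 941.802.
Under uncorrelated errors the observed covariances equal the true-score covariances, so only the own-variance terms attenuate.
True-score variance = [6.6²·0.60 + 16.9²·0.65 + 8.8²·0.72 + 10.7²·0.71] + 420.702 = 348.827 + 420.702 = 769.529.
Reliability = 769.529 / 941.802 = 0.817.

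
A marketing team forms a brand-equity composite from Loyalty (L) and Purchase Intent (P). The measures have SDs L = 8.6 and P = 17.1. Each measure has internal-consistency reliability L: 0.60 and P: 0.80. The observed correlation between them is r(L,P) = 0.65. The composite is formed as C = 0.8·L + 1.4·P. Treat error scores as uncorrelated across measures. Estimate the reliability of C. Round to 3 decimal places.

Var(C) = 0.8²·8.6² + 1.4²·17.1² + 2·[1.12·8.6·17.1·0.65] = 620.458 + 214.119 = 834.577.
Because errors are independent across components, Cov(Tᵢ,Tⱼ) = Cov(Xᵢ,Xⱼ); the off-diagonal part of the true-score variance is the same as above.
True-score variance = [0.8²·8.6²·0.60 + 1.4²·17.1²·0.80] + 214.119 = 486.9 + 214.119 = 701.019.
Reliability = 701.019 / 834.577 = 0.840.

0.840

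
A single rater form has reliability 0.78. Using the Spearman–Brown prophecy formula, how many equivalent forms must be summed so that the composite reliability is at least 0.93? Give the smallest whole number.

k ≥ ρ*(1−ρ₁)/(ρ₁(1−ρ*)) = 0.93·0.22 / (0.78·0.07) = 3.747.
Smallest integer k = 4.

4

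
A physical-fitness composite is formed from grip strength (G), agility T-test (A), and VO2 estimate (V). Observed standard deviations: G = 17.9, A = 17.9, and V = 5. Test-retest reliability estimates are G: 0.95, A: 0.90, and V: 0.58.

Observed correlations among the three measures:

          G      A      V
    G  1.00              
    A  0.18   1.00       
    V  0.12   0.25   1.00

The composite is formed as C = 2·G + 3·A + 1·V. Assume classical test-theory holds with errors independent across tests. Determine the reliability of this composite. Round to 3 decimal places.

0.928

Var(C) = 2²·17.9² + 3²·17.9² + 5² + 2·[6·17.9·17.9·0.18 + 2·17.9·5·0.12 + 3·17.9·5·0.25] = 4190.33 + 869.296 = 5059.63.
Because errors are independent across components, Cov(Tᵢ,Tⱼ) = Cov(Xᵢ,Xⱼ); the off-diagonal part of the true-score variance is the same as above.
True-score variance = [2²·17.9²·0.95 + 3²·17.9²·0.90 + 5²·0.58] + 869.296 = 3827.38 + 869.296 = 4696.67.
Reliability = 4696.67 / 5059.63 = 0.928.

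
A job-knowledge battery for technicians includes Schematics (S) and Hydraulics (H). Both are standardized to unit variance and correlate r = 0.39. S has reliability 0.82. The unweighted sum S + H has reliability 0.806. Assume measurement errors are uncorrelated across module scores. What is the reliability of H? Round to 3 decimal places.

0.641

Var(S+H) = 2 + 2·0.39 = 2.780.
True-score variance = ρ_S + ρ_H + 2·0.39, so 0.806 = (0.82 + ρ_H + 0.78) / 2.780.
ρ_H = 0.806·2.780 − 0.82 − 0.78 = 0.641.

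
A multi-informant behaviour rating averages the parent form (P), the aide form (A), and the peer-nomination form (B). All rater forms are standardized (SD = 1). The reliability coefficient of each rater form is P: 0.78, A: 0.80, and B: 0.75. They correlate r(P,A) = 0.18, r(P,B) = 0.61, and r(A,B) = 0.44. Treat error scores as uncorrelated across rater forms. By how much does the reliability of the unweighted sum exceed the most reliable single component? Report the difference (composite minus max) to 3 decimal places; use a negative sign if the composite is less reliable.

Var(sum) = 3 + 2.46 = 5.46; true-score variance = 2.33 + 2.46 = 4.79; composite reliability = 0.8773.
Max component reliability = 0.8000.
Difference = 0.8773 − 0.8000 = 0.077.

0.077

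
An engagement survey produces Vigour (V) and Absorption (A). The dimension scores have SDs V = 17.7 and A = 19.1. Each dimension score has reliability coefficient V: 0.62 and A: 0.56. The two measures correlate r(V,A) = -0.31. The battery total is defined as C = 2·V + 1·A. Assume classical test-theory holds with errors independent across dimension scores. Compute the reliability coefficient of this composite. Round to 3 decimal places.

0.469

Var(C) = 2²·17.7² + 19.1² + 2·[2·17.7·19.1·(-0.31)] = 1617.97 − 419.207 = 1198.76.
Because errors are independent across components, Cov(Tᵢ,Tⱼ) = Cov(Xᵢ,Xⱼ); the off-diagonal part of the true-score variance is the same as above.
True-score variance = [2²·17.7²·0.62 + 19.1²·0.56] − 419.207 = 981.253 − 419.207 = 562.046.
Reliability = 562.046 / 1198.76 = 0.469.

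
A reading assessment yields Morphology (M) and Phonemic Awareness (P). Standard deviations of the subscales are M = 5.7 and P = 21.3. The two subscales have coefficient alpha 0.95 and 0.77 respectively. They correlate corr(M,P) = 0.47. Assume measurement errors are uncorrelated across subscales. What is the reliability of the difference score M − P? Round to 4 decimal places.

0.7152

Var(M−P) = 5.7² + 21.3² − 2·5.7·21.3·0.47 = 486.18 − 114.125 = 372.055.
Under uncorrelated errors the observed covariances equal the true-score covariances, so only the own-variance terms attenuate.
True-score variance = [5.7²·0.95 + 21.3²·0.77] − 114.125 = 380.207 − 114.125 = 266.081.
Reliability = 266.081 / 372.055 = 0.7152.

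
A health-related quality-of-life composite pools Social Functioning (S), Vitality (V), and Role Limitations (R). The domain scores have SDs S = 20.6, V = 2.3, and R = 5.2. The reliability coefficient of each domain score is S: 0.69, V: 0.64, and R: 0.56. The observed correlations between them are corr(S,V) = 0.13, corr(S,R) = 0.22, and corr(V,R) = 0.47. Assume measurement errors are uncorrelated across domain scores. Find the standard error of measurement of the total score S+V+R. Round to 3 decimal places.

12.056

Var(total) = 456.69 + 70.694 = 527.384.
True-score variance = 311.336 + 70.694 = 382.03, so reliability = 0.7244.
Error variance = 527.384 − 382.03 = 145.354; SEM = √145.354 = 12.056.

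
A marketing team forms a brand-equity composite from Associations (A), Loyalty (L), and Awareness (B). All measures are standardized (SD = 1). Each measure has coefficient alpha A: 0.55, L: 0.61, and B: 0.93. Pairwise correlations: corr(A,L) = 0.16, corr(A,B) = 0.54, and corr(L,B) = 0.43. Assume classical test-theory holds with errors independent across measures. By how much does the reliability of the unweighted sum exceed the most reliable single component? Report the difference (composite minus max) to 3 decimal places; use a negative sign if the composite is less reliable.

-0.103

Var(sum) = 3 + 2.26 = 5.26; true-score variance = 2.09 + 2.26 = 4.35; composite reliability = 0.8270.
Max component reliability = 0.9300.
Difference = 0.8270 − 0.9300 = -0.103.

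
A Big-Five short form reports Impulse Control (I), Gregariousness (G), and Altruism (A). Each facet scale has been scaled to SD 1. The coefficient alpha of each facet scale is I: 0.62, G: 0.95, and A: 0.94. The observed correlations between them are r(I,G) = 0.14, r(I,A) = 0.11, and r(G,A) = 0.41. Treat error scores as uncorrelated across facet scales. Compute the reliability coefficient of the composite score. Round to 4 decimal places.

Var(I+G+A) = 3 + 2·[0.14 + 0.11 + 0.41] = 3 + 1.32 = 4.32.
Under uncorrelated errors the observed covariances equal the true-score covariances, so only the own-variance terms attenuate.
True-score variance = [0.62 + 0.95 + 0.94] + 1.32 = 2.51 + 1.32 = 3.83.
Reliability = 3.83 / 4.32 = 0.8866.

0.8866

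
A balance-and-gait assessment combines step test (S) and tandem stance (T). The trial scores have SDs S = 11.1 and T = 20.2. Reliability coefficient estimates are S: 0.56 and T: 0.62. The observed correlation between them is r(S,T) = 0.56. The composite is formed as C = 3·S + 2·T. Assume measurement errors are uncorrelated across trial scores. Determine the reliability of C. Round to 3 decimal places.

0.739

Var(C) = 3²·11.1² + 2²·20.2² + 2·[6·11.1·20.2·0.56] = 2741.05 + 1506.76 = 4247.81.
Under uncorrelated errors the observed covariances equal the true-score covariances, so only the own-variance terms attenuate.
True-score variance = [3²·11.1²·0.56 + 2²·20.2²·0.62] + 1506.76 = 1632.92 + 1506.76 = 3139.68.
Reliability = 3139.68 / 4247.81 = 0.739.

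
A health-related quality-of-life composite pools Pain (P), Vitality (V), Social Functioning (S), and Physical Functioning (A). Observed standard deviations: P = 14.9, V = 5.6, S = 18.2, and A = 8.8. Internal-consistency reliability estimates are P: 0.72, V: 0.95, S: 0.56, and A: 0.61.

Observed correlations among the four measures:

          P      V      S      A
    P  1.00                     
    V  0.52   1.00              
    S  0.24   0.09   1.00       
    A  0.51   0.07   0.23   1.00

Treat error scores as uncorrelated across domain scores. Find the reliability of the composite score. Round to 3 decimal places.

Var(P+V+S+A) = 14.9² + 5.6² + 18.2² + 8.8² + 2·[14.9·5.6·0.52 + 14.9·18.2·0.24 + 14.9·8.8·0.51 + 5.6·18.2·0.09 + 5.6·8.8·0.07 + 18.2·8.8·0.23] = 662.05 + 449.605 = 1111.65.
Because errors are independent across components, Cov(Tᵢ,Tⱼ) = Cov(Xᵢ,Xⱼ); the off-diagonal part of the true-score variance is the same as above.
True-score variance = [14.9²·0.72 + 5.6²·0.95 + 18.2²·0.56 + 8.8²·0.61] + 449.605 = 422.372 + 449.605 = 871.977.
Reliability = 871.977 / 1111.65 = 0.784.

0.784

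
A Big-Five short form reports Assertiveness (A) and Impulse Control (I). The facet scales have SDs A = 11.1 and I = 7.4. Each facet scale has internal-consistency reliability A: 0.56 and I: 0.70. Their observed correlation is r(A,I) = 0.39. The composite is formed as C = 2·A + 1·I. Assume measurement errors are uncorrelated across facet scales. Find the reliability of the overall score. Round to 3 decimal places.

Var(C) = 2²·11.1² + 7.4² + 2·[2·11.1·7.4·0.39] = 547.6 + 128.138 = 675.738.
Because errors are independent across components, Cov(Tᵢ,Tⱼ) = Cov(Xᵢ,Xⱼ); the off-diagonal part of the true-score variance is the same as above.
True-score variance = [2²·11.1²·0.56 + 7.4²·0.70] + 128.138 = 314.322 + 128.138 = 442.461.
Reliability = 442.461 / 675.738 = 0.655.

0.655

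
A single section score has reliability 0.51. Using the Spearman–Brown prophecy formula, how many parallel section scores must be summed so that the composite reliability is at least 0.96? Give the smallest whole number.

24

k ≥ ρ*(1−ρ₁)/(ρ₁(1−ρ*)) = 0.96·0.49 / (0.51·0.04) = 23.059.
Smallest integer k = 24.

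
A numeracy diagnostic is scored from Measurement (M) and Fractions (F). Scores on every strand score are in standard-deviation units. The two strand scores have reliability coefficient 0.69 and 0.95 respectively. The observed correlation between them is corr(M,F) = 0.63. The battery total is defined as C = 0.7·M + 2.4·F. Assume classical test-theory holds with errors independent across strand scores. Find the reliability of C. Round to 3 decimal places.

0.947

Var(C) = 0.7² + 2.4² + 2·[1.68·0.63] = 6.25 + 2.1168 = 8.3668.
Under uncorrelated errors the observed covariances equal the true-score covariances, so only the own-variance terms attenuate.
True-score variance = [0.7²·0.69 + 2.4²·0.95] + 2.1168 = 5.8101 + 2.1168 = 7.9269.
Reliability = 7.9269 / 8.3668 = 0.947.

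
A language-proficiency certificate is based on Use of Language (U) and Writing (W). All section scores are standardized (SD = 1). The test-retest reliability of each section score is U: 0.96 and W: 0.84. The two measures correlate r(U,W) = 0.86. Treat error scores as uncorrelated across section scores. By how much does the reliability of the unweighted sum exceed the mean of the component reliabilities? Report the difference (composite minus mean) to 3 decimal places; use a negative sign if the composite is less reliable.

Var(sum) = 2 + 1.72 = 3.72; true-score variance = 1.8 + 1.72 = 3.52; composite reliability = 0.9462.
Mean component reliability = 0.9000.
Difference = 0.9462 − 0.9000 = 0.046.

0.046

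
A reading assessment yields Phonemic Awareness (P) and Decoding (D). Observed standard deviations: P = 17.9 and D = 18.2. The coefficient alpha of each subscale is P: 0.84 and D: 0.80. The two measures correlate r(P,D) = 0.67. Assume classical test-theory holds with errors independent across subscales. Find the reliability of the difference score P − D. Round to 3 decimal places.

0.454

Var(P−D) = 17.9² + 18.2² − 2·17.9·18.2·0.67 = 651.65 − 436.545 = 215.105.
Because errors are independent across components, Cov(Tᵢ,Tⱼ) = Cov(Xᵢ,Xⱼ); the off-diagonal part of the true-score variance is the same as above.
True-score variance = [17.9²·0.84 + 18.2²·0.80] − 436.545 = 534.136 − 436.545 = 97.5912.
Reliability = 97.5912 / 215.105 = 0.454.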